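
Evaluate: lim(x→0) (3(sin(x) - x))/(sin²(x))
This is a 0/0 indeterminate form.

Apply L'Hôpital's rule: differentiate numerator and denominator separately.
  f(x) = -3·x + 3·sin(x)   ⇒   f'(x) = 3·cos(x) - 3
  g(x) = sin(x)^2   ⇒   g'(x) = 2·sin(x)·cos(x)
  lim(x→0) f'(x)/g'(x) = lim(x→0) (3·cos(x) - 3)/(2·sin(x)·cos(x))
  = 0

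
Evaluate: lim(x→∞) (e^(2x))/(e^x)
This is an ∞/∞ indeterminate form.

Apply L'Hôpital's rule: differentiate numerator and denominator separately.
  f(x) = e^(2·x)   ⇒   f'(x) = 2·e^(2·x)
  g(x) = e^(x)   ⇒   g'(x) = e^(x)
  lim(x→∞) f'(x)/g'(x) = lim(x→∞) (2·e^(2·x))/(e^(x))
  = ∞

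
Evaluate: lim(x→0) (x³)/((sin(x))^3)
This is a 0/0 indeterminate form.

Apply L'Hôpital's rule: differentiate numerator and denominator separately.
  f(x) = x^3   ⇒   f'(x) = 3·x^2
  g(x) = sin(x)^3   ⇒   g'(x) = 3·sin(x)^2·cos(x)
  lim(x→0) f'(x)/g'(x) = lim(x→0) (3·x^2)/(3·sin(x)^2·cos(x))
  = 1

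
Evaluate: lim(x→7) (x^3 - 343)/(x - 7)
This is a standard limit.

Factor or rationalize the expression:
  lim(x→7) (x^3 - 343)/(x - 7) = 147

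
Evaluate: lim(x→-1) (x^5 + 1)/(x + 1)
This is a standard limit.

Factor or rationalize the expression:
  lim(x→-1) (x^5 + 1)/(x + 1) = 5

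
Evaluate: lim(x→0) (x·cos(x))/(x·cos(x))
This is a 0/0 indeterminate form.

Apply L'Hôpital's rule: differentiate numerator and denominator separately.
  f(x) = x·cos(x)   ⇒   f'(x) = -x·sin(x) + cos(x)
  g(x) = x·cos(x)   ⇒   g'(x) = -x·sin(x) + cos(x)
  lim(x→0) f'(x)/g'(x) = lim(x→0) (-x·sin(x) + cos(x))/(-x·sin(x) + cos(x))
  = 1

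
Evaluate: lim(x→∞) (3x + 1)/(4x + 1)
This is an ∞/∞ indeterminate form.

Apply L'Hôpital's rule: differentiate numerator and denominator separately.
  f(x) = 3·x + 1   ⇒   f'(x) = 3
  g(x) = 4·x + 1   ⇒   g'(x) = 4
  lim(x→∞) f'(x)/g'(x) = lim(x→∞) (3)/(4)
  = 3/4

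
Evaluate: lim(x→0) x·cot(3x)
This is a 0·∞ indeterminate form.

Rewrite 0·∞ as a quotient (0/0 or ∞/∞ form), then apply L'Hôpital's rule:
  lim(x→0) x·cot(3x) = 1/3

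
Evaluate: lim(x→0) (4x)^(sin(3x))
This is an exponential indeterminate form.

For exponential indeterminate forms, take the natural log:
  Let L = lim(x→0) (4x)^(sin(3x))
  Then ln(L) = lim(x→0) [exponent × ln(base)]
  Evaluate using L'Hôpital or standard limits, then exponentiate.
  L = 1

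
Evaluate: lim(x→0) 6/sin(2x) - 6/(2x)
This is an ∞-∞ indeterminate form.

Combine fractions or rationalize to convert ∞-∞ to 0/0 form:
  lim(x→0) 6/sin(2x) - 6/(2x) = 0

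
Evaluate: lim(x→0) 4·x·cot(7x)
This is a 0·∞ indeterminate form.

Rewrite 0·∞ as a quotient (0/0 or ∞/∞ form), then apply L'Hôpital's rule:
  lim(x→0) 4·x·cot(7x) = 4/7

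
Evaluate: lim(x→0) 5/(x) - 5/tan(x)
This is an ∞-∞ indeterminate form.

Combine fractions or rationalize to convert ∞-∞ to 0/0 form:
  lim(x→0) 5/(x) - 5/tan(x) = 0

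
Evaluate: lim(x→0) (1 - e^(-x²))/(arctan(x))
This is a 0/0 indeterminate form.

Apply L'Hôpital's rule: differentiate numerator and denominator separately.
  f(x) = 1 - e^(-x^2)   ⇒   f'(x) = 2·x·e^(-x^2)
  g(x) = atan(x)   ⇒   g'(x) = 1/(x^2 + 1)
  lim(x→0) f'(x)/g'(x) = lim(x→0) (2·x·e^(-x^2))/(1/(x^2 + 1))
  = 0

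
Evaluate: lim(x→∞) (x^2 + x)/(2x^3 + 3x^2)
This is an ∞/∞ indeterminate form.

Apply L'Hôpital's rule: differentiate numerator and denominator separately.
  f(x) = x^2 + x   ⇒   f'(x) = 2·x + 1
  g(x) = 2·x^3 + 3·x^2   ⇒   g'(x) = 6·x^2 + 6·x
  lim(x→∞) f'(x)/g'(x) = lim(x→∞) (2·x + 1)/(6·x^2 + 6·x)
  = 0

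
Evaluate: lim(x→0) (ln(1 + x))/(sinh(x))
This is a 0/0 indeterminate form.

Apply L'Hôpital's rule: differentiate numerator and denominator separately.
  f(x) = ln(x + 1)   ⇒   f'(x) = 1/(x + 1)
  g(x) = sinh(x)   ⇒   g'(x) = cosh(x)
  lim(x→0) f'(x)/g'(x) = lim(x→0) (1/(x + 1))/(cosh(x))
  = 1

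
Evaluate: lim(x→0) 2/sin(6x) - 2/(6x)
This is an ∞-∞ indeterminate form.

Combine fractions or rationalize to convert ∞-∞ to 0/0 form:
  lim(x→0) 2/sin(6x) - 2/(6x) = 0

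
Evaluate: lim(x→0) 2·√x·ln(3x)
This is a 0·∞ indeterminate form.

Rewrite 0·∞ as a quotient (0/0 or ∞/∞ form), then apply L'Hôpital's rule:
  lim(x→0) 2·√x·ln(3x) = 0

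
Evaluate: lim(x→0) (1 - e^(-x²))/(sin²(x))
This is a 0/0 indeterminate form.

Apply L'Hôpital's rule: differentiate numerator and denominator separately.
  f(x) = 1 - e^(-x^2)   ⇒   f'(x) = 2·x·e^(-x^2)
  g(x) = sin(x)^2   ⇒   g'(x) = 2·sin(x)·cos(x)
  lim(x→0) f'(x)/g'(x) = lim(x→0) (2·x·e^(-x^2))/(2·sin(x)·cos(x))
  = 1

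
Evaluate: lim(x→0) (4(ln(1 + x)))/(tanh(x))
This is a 0/0 indeterminate form.

Apply L'Hôpital's rule: differentiate numerator and denominator separately.
  f(x) = 4·ln(x + 1)   ⇒   f'(x) = 4/(x + 1)
  g(x) = tanh(x)   ⇒   g'(x) = 1 - tanh(x)^2
  lim(x→0) f'(x)/g'(x) = lim(x→0) (4/(x + 1))/(1 - tanh(x)^2)
  = 4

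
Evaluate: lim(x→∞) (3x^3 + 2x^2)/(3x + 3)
This is an ∞/∞ indeterminate form.

Apply L'Hôpital's rule: differentiate numerator and denominator separately.
  f(x) = 3·x^3 + 2·x^2   ⇒   f'(x) = 9·x^2 + 4·x
  g(x) = 3·x + 3   ⇒   g'(x) = 3
  lim(x→∞) f'(x)/g'(x) = lim(x→∞) (9·x^2 + 4·x)/(3)
  = ∞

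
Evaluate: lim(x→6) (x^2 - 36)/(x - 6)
This is a standard limit.

Factor or rationalize the expression:
  lim(x→6) (x^2 - 36)/(x - 6) = 12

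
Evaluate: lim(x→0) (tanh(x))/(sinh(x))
This is a 0/0 indeterminate form.

Apply L'Hôpital's rule: differentiate numerator and denominator separately.
  f(x) = tanh(x)   ⇒   f'(x) = 1 - tanh(x)^2
  g(x) = sinh(x)   ⇒   g'(x) = cosh(x)
  lim(x→0) f'(x)/g'(x) = lim(x→0) (1 - tanh(x)^2)/(cosh(x))
  = 1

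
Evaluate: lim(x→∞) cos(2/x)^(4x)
This is an exponential indeterminate form.

For exponential indeterminate forms, take the natural log:
  Let L = lim(x→∞) cos(2/x)^(4x)
  Then ln(L) = lim(x→∞) [exponent × ln(base)]
  Evaluate using L'Hôpital or standard limits, then exponentiate.
  L = 1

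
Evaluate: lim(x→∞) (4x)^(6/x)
This is an exponential indeterminate form.

For exponential indeterminate forms, take the natural log:
  Let L = lim(x→∞) (4x)^(6/x)
  Then ln(L) = lim(x→∞) [exponent × ln(base)]
  Evaluate using L'Hôpital or standard limits, then exponentiate.
  L = 1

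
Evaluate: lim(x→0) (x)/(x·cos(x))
This is a 0/0 indeterminate form.

Apply L'Hôpital's rule: differentiate numerator and denominator separately.
  f(x) = x   ⇒   f'(x) = 1
  g(x) = x·cos(x)   ⇒   g'(x) = -x·sin(x) + cos(x)
  lim(x→0) f'(x)/g'(x) = lim(x→0) (1)/(-x·sin(x) + cos(x))
  = 1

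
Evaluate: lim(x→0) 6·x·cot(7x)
This is a 0·∞ indeterminate form.

Rewrite 0·∞ as a quotient (0/0 or ∞/∞ form), then apply L'Hôpital's rule:
  lim(x→0) 6·x·cot(7x) = 6/7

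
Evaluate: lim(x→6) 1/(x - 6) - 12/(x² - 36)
This is an ∞-∞ indeterminate form.

Combine fractions or rationalize to convert ∞-∞ to 0/0 form:
  lim(x→6) 1/(x - 6) - 12/(x² - 36) = 1/12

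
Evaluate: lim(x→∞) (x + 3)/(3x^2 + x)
This is an ∞/∞ indeterminate form.

Apply L'Hôpital's rule: differentiate numerator and denominator separately.
  f(x) = x + 3   ⇒   f'(x) = 1
  g(x) = 3·x^2 + x   ⇒   g'(x) = 6·x + 1
  lim(x→∞) f'(x)/g'(x) = lim(x→∞) (1)/(6·x + 1)
  = 0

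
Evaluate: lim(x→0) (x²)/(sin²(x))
This is a 0/0 indeterminate form.

Apply L'Hôpital's rule: differentiate numerator and denominator separately.
  f(x) = x^2   ⇒   f'(x) = 2·x
  g(x) = sin(x)^2   ⇒   g'(x) = 2·sin(x)·cos(x)
  lim(x→0) f'(x)/g'(x) = lim(x→0) (2·x)/(2·sin(x)·cos(x))
  = 1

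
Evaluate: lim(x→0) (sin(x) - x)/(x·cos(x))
This is a 0/0 indeterminate form.

Apply L'Hôpital's rule: differentiate numerator and denominator separately.
  f(x) = -x + sin(x)   ⇒   f'(x) = cos(x) - 1
  g(x) = x·cos(x)   ⇒   g'(x) = -x·sin(x) + cos(x)
  lim(x→0) f'(x)/g'(x) = lim(x→0) (cos(x) - 1)/(-x·sin(x) + cos(x))
  = 0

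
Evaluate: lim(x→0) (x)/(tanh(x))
This is a 0/0 indeterminate form.

Apply L'Hôpital's rule: differentiate numerator and denominator separately.
  f(x) = x   ⇒   f'(x) = 1
  g(x) = tanh(x)   ⇒   g'(x) = 1 - tanh(x)^2
  lim(x→0) f'(x)/g'(x) = lim(x→0) (1)/(1 - tanh(x)^2)
  = 1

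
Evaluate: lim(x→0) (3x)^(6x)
This is an exponential indeterminate form.

For exponential indeterminate forms, take the natural log:
  Let L = lim(x→0) (3x)^(6x)
  Then ln(L) = lim(x→0) [exponent × ln(base)]
  Evaluate using L'Hôpital or standard limits, then exponentiate.
  L = 1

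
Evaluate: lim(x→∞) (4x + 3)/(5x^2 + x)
This is an ∞/∞ indeterminate form.

Apply L'Hôpital's rule: differentiate numerator and denominator separately.
  f(x) = 4·x + 3   ⇒   f'(x) = 4
  g(x) = 5·x^2 + x   ⇒   g'(x) = 10·x + 1
  lim(x→∞) f'(x)/g'(x) = lim(x→∞) (4)/(10·x + 1)
  = 0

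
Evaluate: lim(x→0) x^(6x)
This is an exponential indeterminate form.

For exponential indeterminate forms, take the natural log:
  Let L = lim(x→0) x^(6x)
  Then ln(L) = lim(x→0) [exponent × ln(base)]
  Evaluate using L'Hôpital or standard limits, then exponentiate.
  L = 1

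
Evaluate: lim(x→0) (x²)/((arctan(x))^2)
This is a 0/0 indeterminate form.

Apply L'Hôpital's rule: differentiate numerator and denominator separately.
  f(x) = x^2   ⇒   f'(x) = 2·x
  g(x) = atan(x)^2   ⇒   g'(x) = 2·atan(x)/(x^2 + 1)
  lim(x→0) f'(x)/g'(x) = lim(x→0) (2·x)/(2·atan(x)/(x^2 + 1))
  = 1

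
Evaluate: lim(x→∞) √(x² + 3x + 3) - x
This is an ∞-∞ indeterminate form.

Combine fractions or rationalize to convert ∞-∞ to 0/0 form:
  lim(x→∞) √(x² + 3x + 3) - x = 3/2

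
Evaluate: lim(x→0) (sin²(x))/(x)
This is a 0/0 indeterminate form.

Apply L'Hôpital's rule: differentiate numerator and denominator separately.
  f(x) = sin(x)^2   ⇒   f'(x) = 2·sin(x)·cos(x)
  g(x) = x   ⇒   g'(x) = 1
  lim(x→0) f'(x)/g'(x) = lim(x→0) (2·sin(x)·cos(x))/(1)
  = 0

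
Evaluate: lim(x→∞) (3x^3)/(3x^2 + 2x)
This is an ∞/∞ indeterminate form.

Apply L'Hôpital's rule: differentiate numerator and denominator separately.
  f(x) = 3·x^3   ⇒   f'(x) = 9·x^2
  g(x) = 3·x^2 + 2·x   ⇒   g'(x) = 6·x + 2
  lim(x→∞) f'(x)/g'(x) = lim(x→∞) (9·x^2)/(6·x + 2)
  = ∞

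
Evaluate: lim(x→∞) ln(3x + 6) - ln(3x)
This is an ∞-∞ indeterminate form.

Combine fractions or rationalize to convert ∞-∞ to 0/0 form:
  lim(x→∞) ln(3x + 6) - ln(3x) = 0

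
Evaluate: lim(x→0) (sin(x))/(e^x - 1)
This is a 0/0 indeterminate form.

Apply L'Hôpital's rule: differentiate numerator and denominator separately.
  f(x) = sin(x)   ⇒   f'(x) = cos(x)
  g(x) = e^(x) - 1   ⇒   g'(x) = e^(x)
  lim(x→0) f'(x)/g'(x) = lim(x→0) (cos(x))/(e^(x))
  = 1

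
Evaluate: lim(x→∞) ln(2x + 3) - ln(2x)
This is an ∞-∞ indeterminate form.

Combine fractions or rationalize to convert ∞-∞ to 0/0 form:
  lim(x→∞) ln(2x + 3) - ln(2x) = 0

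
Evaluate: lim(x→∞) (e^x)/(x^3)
This is an ∞/∞ indeterminate form.

Apply L'Hôpital's rule: differentiate numerator and denominator separately.
  f(x) = e^(x)   ⇒   f'(x) = e^(x)
  g(x) = x^3   ⇒   g'(x) = 3·x^2
  lim(x→∞) f'(x)/g'(x) = lim(x→∞) (e^(x))/(3·x^2)
  = ∞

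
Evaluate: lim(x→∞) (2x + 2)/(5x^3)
This is an ∞/∞ indeterminate form.

Apply L'Hôpital's rule: differentiate numerator and denominator separately.
  f(x) = 2·x + 2   ⇒   f'(x) = 2
  g(x) = 5·x^3   ⇒   g'(x) = 15·x^2
  lim(x→∞) f'(x)/g'(x) = lim(x→∞) (2)/(15·x^2)
  = 0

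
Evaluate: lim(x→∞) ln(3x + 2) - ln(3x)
This is an ∞-∞ indeterminate form.

Combine fractions or rationalize to convert ∞-∞ to 0/0 form:
  lim(x→∞) ln(3x + 2) - ln(3x) = 0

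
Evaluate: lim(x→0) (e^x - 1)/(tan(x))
This is a 0/0 indeterminate form.

Apply L'Hôpital's rule: differentiate numerator and denominator separately.
  f(x) = e^(x) - 1   ⇒   f'(x) = e^(x)
  g(x) = tan(x)   ⇒   g'(x) = tan(x)^2 + 1
  lim(x→0) f'(x)/g'(x) = lim(x→0) (e^(x))/(tan(x)^2 + 1)
  = 1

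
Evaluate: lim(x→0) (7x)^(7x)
This is an exponential indeterminate form.

For exponential indeterminate forms, take the natural log:
  Let L = lim(x→0) (7x)^(7x)
  Then ln(L) = lim(x→0) [exponent × ln(base)]
  Evaluate using L'Hôpital or standard limits, then exponentiate.
  L = 1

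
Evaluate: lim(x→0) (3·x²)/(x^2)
This is a 0/0 indeterminate form.

Apply L'Hôpital's rule: differentiate numerator and denominator separately.
  f(x) = 3·x^2   ⇒   f'(x) = 6·x
  g(x) = x^2   ⇒   g'(x) = 2·x
  lim(x→0) f'(x)/g'(x) = lim(x→0) (6·x)/(2·x)
  = 3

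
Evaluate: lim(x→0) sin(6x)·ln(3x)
This is a 0·∞ indeterminate form.

Rewrite 0·∞ as a quotient (0/0 or ∞/∞ form), then apply L'Hôpital's rule:
  lim(x→0) sin(6x)·ln(3x) = 0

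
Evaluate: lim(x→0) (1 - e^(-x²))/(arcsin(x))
This is a 0/0 indeterminate form.

Apply L'Hôpital's rule: differentiate numerator and denominator separately.
  f(x) = 1 - e^(-x^2)   ⇒   f'(x) = 2·x·e^(-x^2)
  g(x) = asin(x)   ⇒   g'(x) = 1/sqrt(1 - x^2)
  lim(x→0) f'(x)/g'(x) = lim(x→0) (2·x·e^(-x^2))/(1/sqrt(1 - x^2))
  = 0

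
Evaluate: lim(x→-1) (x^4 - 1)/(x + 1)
This is a standard limit.

Factor or rationalize the expression:
  lim(x→-1) (x^4 - 1)/(x + 1) = -4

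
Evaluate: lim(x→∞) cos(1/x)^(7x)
This is an exponential indeterminate form.

For exponential indeterminate forms, take the natural log:
  Let L = lim(x→∞) cos(1/x)^(7x)
  Then ln(L) = lim(x→∞) [exponent × ln(base)]
  Evaluate using L'Hôpital or standard limits, then exponentiate.
  L = 1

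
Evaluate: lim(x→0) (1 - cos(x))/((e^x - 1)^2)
This is a 0/0 indeterminate form.

Apply L'Hôpital's rule: differentiate numerator and denominator separately.
  f(x) = 1 - cos(x)   ⇒   f'(x) = sin(x)
  g(x) = (e^(x) - 1)^2   ⇒   g'(x) = 2·(e^(x) - 1)·e^(x)
  lim(x→0) f'(x)/g'(x) = lim(x→0) (sin(x))/(2·(e^(x) - 1)·e^(x))
  = 1/2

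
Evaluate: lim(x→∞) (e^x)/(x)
This is an ∞/∞ indeterminate form.

Apply L'Hôpital's rule: differentiate numerator and denominator separately.
  f(x) = e^(x)   ⇒   f'(x) = e^(x)
  g(x) = x   ⇒   g'(x) = 1
  lim(x→∞) f'(x)/g'(x) = lim(x→∞) (e^(x))/(1)
  = ∞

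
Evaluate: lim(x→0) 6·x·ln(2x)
This is a 0·∞ indeterminate form.

Rewrite 0·∞ as a quotient (0/0 or ∞/∞ form), then apply L'Hôpital's rule:
  lim(x→0) 6·x·ln(2x) = 0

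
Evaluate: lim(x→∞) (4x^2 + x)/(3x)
This is an ∞/∞ indeterminate form.

Apply L'Hôpital's rule: differentiate numerator and denominator separately.
  f(x) = 4·x^2 + x   ⇒   f'(x) = 8·x + 1
  g(x) = 3·x   ⇒   g'(x) = 3
  lim(x→∞) f'(x)/g'(x) = lim(x→∞) (8·x + 1)/(3)
  = ∞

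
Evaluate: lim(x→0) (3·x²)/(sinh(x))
This is a 0/0 indeterminate form.

Apply L'Hôpital's rule: differentiate numerator and denominator separately.
  f(x) = 3·x^2   ⇒   f'(x) = 6·x
  g(x) = sinh(x)   ⇒   g'(x) = cosh(x)
  lim(x→0) f'(x)/g'(x) = lim(x→0) (6·x)/(cosh(x))
  = 0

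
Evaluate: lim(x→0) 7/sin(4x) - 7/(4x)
This is an ∞-∞ indeterminate form.

Combine fractions or rationalize to convert ∞-∞ to 0/0 form:
  lim(x→0) 7/sin(4x) - 7/(4x) = 0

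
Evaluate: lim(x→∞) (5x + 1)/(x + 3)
This is an ∞/∞ indeterminate form.

Apply L'Hôpital's rule: differentiate numerator and denominator separately.
  f(x) = 5·x + 1   ⇒   f'(x) = 5
  g(x) = x + 3   ⇒   g'(x) = 1
  lim(x→∞) f'(x)/g'(x) = lim(x→∞) (5)/(1)
  = 5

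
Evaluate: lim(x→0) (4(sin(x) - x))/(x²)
This is a 0/0 indeterminate form.

Apply L'Hôpital's rule: differentiate numerator and denominator separately.
  f(x) = -4·x + 4·sin(x)   ⇒   f'(x) = 4·cos(x) - 4
  g(x) = x^2   ⇒   g'(x) = 2·x
  lim(x→0) f'(x)/g'(x) = lim(x→0) (4·cos(x) - 4)/(2·x)
  = 0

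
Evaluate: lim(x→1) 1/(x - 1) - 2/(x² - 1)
This is an ∞-∞ indeterminate form.

Combine fractions or rationalize to convert ∞-∞ to 0/0 form:
  lim(x→1) 1/(x - 1) - 2/(x² - 1) = 1/2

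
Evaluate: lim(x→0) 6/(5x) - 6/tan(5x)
This is an ∞-∞ indeterminate form.

Combine fractions or rationalize to convert ∞-∞ to 0/0 form:
  lim(x→0) 6/(5x) - 6/tan(5x) = 0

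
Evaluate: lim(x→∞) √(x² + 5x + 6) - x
This is an ∞-∞ indeterminate form.

Combine fractions or rationalize to convert ∞-∞ to 0/0 form:
  lim(x→∞) √(x² + 5x + 6) - x = 5/2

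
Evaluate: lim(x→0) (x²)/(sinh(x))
This is a 0/0 indeterminate form.

Apply L'Hôpital's rule: differentiate numerator and denominator separately.
  f(x) = x^2   ⇒   f'(x) = 2·x
  g(x) = sinh(x)   ⇒   g'(x) = cosh(x)
  lim(x→0) f'(x)/g'(x) = lim(x→0) (2·x)/(cosh(x))
  = 0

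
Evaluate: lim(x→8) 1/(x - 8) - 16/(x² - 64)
This is an ∞-∞ indeterminate form.

Combine fractions or rationalize to convert ∞-∞ to 0/0 form:
  lim(x→8) 1/(x - 8) - 16/(x² - 64) = 1/16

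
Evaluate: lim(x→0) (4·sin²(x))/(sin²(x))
This is a 0/0 indeterminate form.

Apply L'Hôpital's rule: differentiate numerator and denominator separately.
  f(x) = 4·sin(x)^2   ⇒   f'(x) = 8·sin(x)·cos(x)
  g(x) = sin(x)^2   ⇒   g'(x) = 2·sin(x)·cos(x)
  lim(x→0) f'(x)/g'(x) = lim(x→0) (8·sin(x)·cos(x))/(2·sin(x)·cos(x))
  = 4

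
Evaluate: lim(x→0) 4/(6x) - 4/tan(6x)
This is an ∞-∞ indeterminate form.

Combine fractions or rationalize to convert ∞-∞ to 0/0 form:
  lim(x→0) 4/(6x) - 4/tan(6x) = 0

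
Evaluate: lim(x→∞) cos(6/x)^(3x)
This is an exponential indeterminate form.

For exponential indeterminate forms, take the natural log:
  Let L = lim(x→∞) cos(6/x)^(3x)
  Then ln(L) = lim(x→∞) [exponent × ln(base)]
  Evaluate using L'Hôpital or standard limits, then exponentiate.
  L = 1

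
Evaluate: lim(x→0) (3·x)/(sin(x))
This is a 0/0 indeterminate form.

Apply L'Hôpital's rule: differentiate numerator and denominator separately.
  f(x) = 3·x   ⇒   f'(x) = 3
  g(x) = sin(x)   ⇒   g'(x) = cos(x)
  lim(x→0) f'(x)/g'(x) = lim(x→0) (3)/(cos(x))
  = 3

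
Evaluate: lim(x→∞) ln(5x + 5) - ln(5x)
This is an ∞-∞ indeterminate form.

Combine fractions or rationalize to convert ∞-∞ to 0/0 form:
  lim(x→∞) ln(5x + 5) - ln(5x) = 0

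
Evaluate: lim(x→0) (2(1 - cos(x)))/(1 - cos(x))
This is a 0/0 indeterminate form.

Apply L'Hôpital's rule: differentiate numerator and denominator separately.
  f(x) = 2 - 2·cos(x)   ⇒   f'(x) = 2·sin(x)
  g(x) = 1 - cos(x)   ⇒   g'(x) = sin(x)
  lim(x→0) f'(x)/g'(x) = lim(x→0) (2·sin(x))/(sin(x))
  = 2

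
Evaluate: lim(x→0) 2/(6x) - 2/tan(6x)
This is an ∞-∞ indeterminate form.

Combine fractions or rationalize to convert ∞-∞ to 0/0 form:
  lim(x→0) 2/(6x) - 2/tan(6x) = 0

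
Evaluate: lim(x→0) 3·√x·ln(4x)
This is a 0·∞ indeterminate form.

Rewrite 0·∞ as a quotient (0/0 or ∞/∞ form), then apply L'Hôpital's rule:
  lim(x→0) 3·√x·ln(4x) = 0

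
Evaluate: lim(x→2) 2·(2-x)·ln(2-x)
This is a 0·∞ indeterminate form.

Rewrite 0·∞ as a quotient (0/0 or ∞/∞ form), then apply L'Hôpital's rule:
  lim(x→2) 2·(2-x)·ln(2-x) = 0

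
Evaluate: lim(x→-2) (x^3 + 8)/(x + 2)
This is a standard limit.

Factor or rationalize the expression:
  lim(x→-2) (x^3 + 8)/(x + 2) = 12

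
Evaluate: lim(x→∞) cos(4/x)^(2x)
This is an exponential indeterminate form.

For exponential indeterminate forms, take the natural log:
  Let L = lim(x→∞) cos(4/x)^(2x)
  Then ln(L) = lim(x→∞) [exponent × ln(base)]
  Evaluate using L'Hôpital or standard limits, then exponentiate.
  L = 1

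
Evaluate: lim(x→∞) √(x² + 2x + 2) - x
This is an ∞-∞ indeterminate form.

Combine fractions or rationalize to convert ∞-∞ to 0/0 form:
  lim(x→∞) √(x² + 2x + 2) - x = 1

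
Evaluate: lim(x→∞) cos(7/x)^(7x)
This is an exponential indeterminate form.

For exponential indeterminate forms, take the natural log:
  Let L = lim(x→∞) cos(7/x)^(7x)
  Then ln(L) = lim(x→∞) [exponent × ln(base)]
  Evaluate using L'Hôpital or standard limits, then exponentiate.
  L = 1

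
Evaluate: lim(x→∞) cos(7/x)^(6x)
This is an exponential indeterminate form.

For exponential indeterminate forms, take the natural log:
  Let L = lim(x→∞) cos(7/x)^(6x)
  Then ln(L) = lim(x→∞) [exponent × ln(base)]
  Evaluate using L'Hôpital or standard limits, then exponentiate.
  L = 1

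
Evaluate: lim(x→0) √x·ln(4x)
This is a 0·∞ indeterminate form.

Rewrite 0·∞ as a quotient (0/0 or ∞/∞ form), then apply L'Hôpital's rule:
  lim(x→0) √x·ln(4x) = 0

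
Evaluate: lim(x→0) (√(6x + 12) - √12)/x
This is a standard limit.

Factor or rationalize the expression:
  lim(x→0) (√(6x + 12) - √12)/x = sqrt(3)/2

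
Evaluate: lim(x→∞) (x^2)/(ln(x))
This is an ∞/∞ indeterminate form.

Apply L'Hôpital's rule: differentiate numerator and denominator separately.
  f(x) = x^2   ⇒   f'(x) = 2·x
  g(x) = ln(x)   ⇒   g'(x) = 1/x
  lim(x→∞) f'(x)/g'(x) = lim(x→∞) (2·x)/(1/x)
  = ∞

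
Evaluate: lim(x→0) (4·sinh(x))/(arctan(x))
This is a 0/0 indeterminate form.

Apply L'Hôpital's rule: differentiate numerator and denominator separately.
  f(x) = 4·sinh(x)   ⇒   f'(x) = 4·cosh(x)
  g(x) = atan(x)   ⇒   g'(x) = 1/(x^2 + 1)
  lim(x→0) f'(x)/g'(x) = lim(x→0) (4·cosh(x))/(1/(x^2 + 1))
  = 4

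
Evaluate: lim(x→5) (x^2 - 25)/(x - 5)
This is a standard limit.

Factor or rationalize the expression:
  lim(x→5) (x^2 - 25)/(x - 5) = 10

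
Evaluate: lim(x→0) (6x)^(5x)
This is an exponential indeterminate form.

For exponential indeterminate forms, take the natural log:
  Let L = lim(x→0) (6x)^(5x)
  Then ln(L) = lim(x→0) [exponent × ln(base)]
  Evaluate using L'Hôpital or standard limits, then exponentiate.
  L = 1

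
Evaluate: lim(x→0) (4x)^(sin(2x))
This is an exponential indeterminate form.

For exponential indeterminate forms, take the natural log:
  Let L = lim(x→0) (4x)^(sin(2x))
  Then ln(L) = lim(x→0) [exponent × ln(base)]
  Evaluate using L'Hôpital or standard limits, then exponentiate.
  L = 1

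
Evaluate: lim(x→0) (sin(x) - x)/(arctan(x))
This is a 0/0 indeterminate form.

Apply L'Hôpital's rule: differentiate numerator and denominator separately.
  f(x) = -x + sin(x)   ⇒   f'(x) = cos(x) - 1
  g(x) = atan(x)   ⇒   g'(x) = 1/(x^2 + 1)
  lim(x→0) f'(x)/g'(x) = lim(x→0) (cos(x) - 1)/(1/(x^2 + 1))
  = 0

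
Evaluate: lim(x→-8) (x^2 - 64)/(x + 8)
This is a standard limit.

Factor or rationalize the expression:
  lim(x→-8) (x^2 - 64)/(x + 8) = -16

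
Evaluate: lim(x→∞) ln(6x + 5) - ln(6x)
This is an ∞-∞ indeterminate form.

Combine fractions or rationalize to convert ∞-∞ to 0/0 form:
  lim(x→∞) ln(6x + 5) - ln(6x) = 0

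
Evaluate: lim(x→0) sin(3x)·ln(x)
This is a 0·∞ indeterminate form.

Rewrite 0·∞ as a quotient (0/0 or ∞/∞ form), then apply L'Hôpital's rule:
  lim(x→0) sin(3x)·ln(x) = 0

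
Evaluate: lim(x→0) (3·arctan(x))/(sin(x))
This is a 0/0 indeterminate form.

Apply L'Hôpital's rule: differentiate numerator and denominator separately.
  f(x) = 3·atan(x)   ⇒   f'(x) = 3/(x^2 + 1)
  g(x) = sin(x)   ⇒   g'(x) = cos(x)
  lim(x→0) f'(x)/g'(x) = lim(x→0) (3/(x^2 + 1))/(cos(x))
  = 3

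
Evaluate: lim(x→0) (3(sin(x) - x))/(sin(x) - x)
This is a 0/0 indeterminate form.

Apply L'Hôpital's rule: differentiate numerator and denominator separately.
  f(x) = -3·x + 3·sin(x)   ⇒   f'(x) = 3·cos(x) - 3
  g(x) = -x + sin(x)   ⇒   g'(x) = cos(x) - 1
  lim(x→0) f'(x)/g'(x) = lim(x→0) (3·cos(x) - 3)/(cos(x) - 1)
  = 3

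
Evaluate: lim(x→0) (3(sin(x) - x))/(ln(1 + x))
This is a 0/0 indeterminate form.

Apply L'Hôpital's rule: differentiate numerator and denominator separately.
  f(x) = -3·x + 3·sin(x)   ⇒   f'(x) = 3·cos(x) - 3
  g(x) = ln(x + 1)   ⇒   g'(x) = 1/(x + 1)
  lim(x→0) f'(x)/g'(x) = lim(x→0) (3·cos(x) - 3)/(1/(x + 1))
  = 0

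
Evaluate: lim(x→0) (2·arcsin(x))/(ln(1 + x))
This is a 0/0 indeterminate form.

Apply L'Hôpital's rule: differentiate numerator and denominator separately.
  f(x) = 2·asin(x)   ⇒   f'(x) = 2/sqrt(1 - x^2)
  g(x) = ln(x + 1)   ⇒   g'(x) = 1/(x + 1)
  lim(x→0) f'(x)/g'(x) = lim(x→0) (2/sqrt(1 - x^2))/(1/(x + 1))
  = 2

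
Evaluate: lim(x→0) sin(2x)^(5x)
This is an exponential indeterminate form.

For exponential indeterminate forms, take the natural log:
  Let L = lim(x→0) sin(2x)^(5x)
  Then ln(L) = lim(x→0) [exponent × ln(base)]
  Evaluate using L'Hôpital or standard limits, then exponentiate.
  L = 1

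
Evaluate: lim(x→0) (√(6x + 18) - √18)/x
This is a standard limit.

Factor or rationalize the expression:
  lim(x→0) (√(6x + 18) - √18)/x = sqrt(2)/2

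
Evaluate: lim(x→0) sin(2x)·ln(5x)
This is a 0·∞ indeterminate form.

Rewrite 0·∞ as a quotient (0/0 or ∞/∞ form), then apply L'Hôpital's rule:
  lim(x→0) sin(2x)·ln(5x) = 0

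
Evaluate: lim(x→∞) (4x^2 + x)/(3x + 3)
This is an ∞/∞ indeterminate form.

Apply L'Hôpital's rule: differentiate numerator and denominator separately.
  f(x) = 4·x^2 + x   ⇒   f'(x) = 8·x + 1
  g(x) = 3·x + 3   ⇒   g'(x) = 3
  lim(x→∞) f'(x)/g'(x) = lim(x→∞) (8·x + 1)/(3)
  = ∞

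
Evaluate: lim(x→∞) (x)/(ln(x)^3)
This is an ∞/∞ indeterminate form.

Apply L'Hôpital's rule: differentiate numerator and denominator separately.
  f(x) = x   ⇒   f'(x) = 1
  g(x) = ln(x)^3   ⇒   g'(x) = 3·ln(x)^2/x
  lim(x→∞) f'(x)/g'(x) = lim(x→∞) (1)/(3·ln(x)^2/x)
  = ∞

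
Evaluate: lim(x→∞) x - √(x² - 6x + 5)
This is an ∞-∞ indeterminate form.

Combine fractions or rationalize to convert ∞-∞ to 0/0 form:
  lim(x→∞) x - √(x² - 6x + 5) = 3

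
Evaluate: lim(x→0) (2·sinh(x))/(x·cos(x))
This is a 0/0 indeterminate form.

Apply L'Hôpital's rule: differentiate numerator and denominator separately.
  f(x) = 2·sinh(x)   ⇒   f'(x) = 2·cosh(x)
  g(x) = x·cos(x)   ⇒   g'(x) = -x·sin(x) + cos(x)
  lim(x→0) f'(x)/g'(x) = lim(x→0) (2·cosh(x))/(-x·sin(x) + cos(x))
  = 2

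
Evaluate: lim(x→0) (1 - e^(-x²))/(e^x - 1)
This is a 0/0 indeterminate form.

Apply L'Hôpital's rule: differentiate numerator and denominator separately.
  f(x) = 1 - e^(-x^2)   ⇒   f'(x) = 2·x·e^(-x^2)
  g(x) = e^(x) - 1   ⇒   g'(x) = e^(x)
  lim(x→0) f'(x)/g'(x) = lim(x→0) (2·x·e^(-x^2))/(e^(x))
  = 0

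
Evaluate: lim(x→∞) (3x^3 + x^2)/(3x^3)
This is an ∞/∞ indeterminate form.

Apply L'Hôpital's rule: differentiate numerator and denominator separately.
  f(x) = 3·x^3 + x^2   ⇒   f'(x) = 9·x^2 + 2·x
  g(x) = 3·x^3   ⇒   g'(x) = 9·x^2
  lim(x→∞) f'(x)/g'(x) = lim(x→∞) (9·x^2 + 2·x)/(9·x^2)
  = 1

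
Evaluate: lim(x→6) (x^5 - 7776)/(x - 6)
This is a standard limit.

Factor or rationalize the expression:
  lim(x→6) (x^5 - 7776)/(x - 6) = 6480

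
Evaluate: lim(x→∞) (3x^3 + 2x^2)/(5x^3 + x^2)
This is an ∞/∞ indeterminate form.

Apply L'Hôpital's rule: differentiate numerator and denominator separately.
  f(x) = 3·x^3 + 2·x^2   ⇒   f'(x) = 9·x^2 + 4·x
  g(x) = 5·x^3 + x^2   ⇒   g'(x) = 15·x^2 + 2·x
  lim(x→∞) f'(x)/g'(x) = lim(x→∞) (9·x^2 + 4·x)/(15·x^2 + 2·x)
  = 3/5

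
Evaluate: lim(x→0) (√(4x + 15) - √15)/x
This is a standard limit.

Factor or rationalize the expression:
  lim(x→0) (√(4x + 15) - √15)/x = 2·sqrt(15)/15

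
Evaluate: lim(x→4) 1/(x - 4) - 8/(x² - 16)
This is an ∞-∞ indeterminate form.

Combine fractions or rationalize to convert ∞-∞ to 0/0 form:
  lim(x→4) 1/(x - 4) - 8/(x² - 16) = 1/8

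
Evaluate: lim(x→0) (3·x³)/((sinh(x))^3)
This is a 0/0 indeterminate form.

Apply L'Hôpital's rule: differentiate numerator and denominator separately.
  f(x) = 3·x^3   ⇒   f'(x) = 9·x^2
  g(x) = sinh(x)^3   ⇒   g'(x) = 3·sinh(x)^2·cosh(x)
  lim(x→0) f'(x)/g'(x) = lim(x→0) (9·x^2)/(3·sinh(x)^2·cosh(x))
  = 3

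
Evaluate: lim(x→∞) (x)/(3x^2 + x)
This is an ∞/∞ indeterminate form.

Apply L'Hôpital's rule: differentiate numerator and denominator separately.
  f(x) = x   ⇒   f'(x) = 1
  g(x) = 3·x^2 + x   ⇒   g'(x) = 6·x + 1
  lim(x→∞) f'(x)/g'(x) = lim(x→∞) (1)/(6·x + 1)
  = 0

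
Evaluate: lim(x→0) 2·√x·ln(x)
This is a 0·∞ indeterminate form.

Rewrite 0·∞ as a quotient (0/0 or ∞/∞ form), then apply L'Hôpital's rule:
  lim(x→0) 2·√x·ln(x) = 0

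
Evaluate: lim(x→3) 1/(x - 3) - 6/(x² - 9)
This is an ∞-∞ indeterminate form.

Combine fractions or rationalize to convert ∞-∞ to 0/0 form:
  lim(x→3) 1/(x - 3) - 6/(x² - 9) = 1/6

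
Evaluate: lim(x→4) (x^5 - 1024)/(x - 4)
This is a standard limit.

Factor or rationalize the expression:
  lim(x→4) (x^5 - 1024)/(x - 4) = 1280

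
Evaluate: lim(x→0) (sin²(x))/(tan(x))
This is a 0/0 indeterminate form.

Apply L'Hôpital's rule: differentiate numerator and denominator separately.
  f(x) = sin(x)^2   ⇒   f'(x) = 2·sin(x)·cos(x)
  g(x) = tan(x)   ⇒   g'(x) = tan(x)^2 + 1
  lim(x→0) f'(x)/g'(x) = lim(x→0) (2·sin(x)·cos(x))/(tan(x)^2 + 1)
  = 0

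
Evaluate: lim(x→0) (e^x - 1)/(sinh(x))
This is a 0/0 indeterminate form.

Apply L'Hôpital's rule: differentiate numerator and denominator separately.
  f(x) = e^(x) - 1   ⇒   f'(x) = e^(x)
  g(x) = sinh(x)   ⇒   g'(x) = cosh(x)
  lim(x→0) f'(x)/g'(x) = lim(x→0) (e^(x))/(cosh(x))
  = 1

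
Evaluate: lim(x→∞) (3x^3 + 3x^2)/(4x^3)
This is an ∞/∞ indeterminate form.

Apply L'Hôpital's rule: differentiate numerator and denominator separately.
  f(x) = 3·x^3 + 3·x^2   ⇒   f'(x) = 9·x^2 + 6·x
  g(x) = 4·x^3   ⇒   g'(x) = 12·x^2
  lim(x→∞) f'(x)/g'(x) = lim(x→∞) (9·x^2 + 6·x)/(12·x^2)
  = 3/4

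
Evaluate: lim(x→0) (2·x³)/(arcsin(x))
This is a 0/0 indeterminate form.

Apply L'Hôpital's rule: differentiate numerator and denominator separately.
  f(x) = 2·x^3   ⇒   f'(x) = 6·x^2
  g(x) = asin(x)   ⇒   g'(x) = 1/sqrt(1 - x^2)
  lim(x→0) f'(x)/g'(x) = lim(x→0) (6·x^2)/(1/sqrt(1 - x^2))
  = 0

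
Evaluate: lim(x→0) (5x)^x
This is an exponential indeterminate form.

For exponential indeterminate forms, take the natural log:
  Let L = lim(x→0) (5x)^x
  Then ln(L) = lim(x→0) [exponent × ln(base)]
  Evaluate using L'Hôpital or standard limits, then exponentiate.
  L = 1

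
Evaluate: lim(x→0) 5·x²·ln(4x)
This is a 0·∞ indeterminate form.

Rewrite 0·∞ as a quotient (0/0 or ∞/∞ form), then apply L'Hôpital's rule:
  lim(x→0) 5·x²·ln(4x) = 0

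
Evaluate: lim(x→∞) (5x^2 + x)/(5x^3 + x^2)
This is an ∞/∞ indeterminate form.

Apply L'Hôpital's rule: differentiate numerator and denominator separately.
  f(x) = 5·x^2 + x   ⇒   f'(x) = 10·x + 1
  g(x) = 5·x^3 + x^2   ⇒   g'(x) = 15·x^2 + 2·x
  lim(x→∞) f'(x)/g'(x) = lim(x→∞) (10·x + 1)/(15·x^2 + 2·x)
  = 0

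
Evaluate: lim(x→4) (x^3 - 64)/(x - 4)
This is a standard limit.

Factor or rationalize the expression:
  lim(x→4) (x^3 - 64)/(x - 4) = 48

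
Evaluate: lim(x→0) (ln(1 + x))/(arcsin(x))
This is a 0/0 indeterminate form.

Apply L'Hôpital's rule: differentiate numerator and denominator separately.
  f(x) = ln(x + 1)   ⇒   f'(x) = 1/(x + 1)
  g(x) = asin(x)   ⇒   g'(x) = 1/sqrt(1 - x^2)
  lim(x→0) f'(x)/g'(x) = lim(x→0) (1/(x + 1))/(1/sqrt(1 - x^2))
  = 1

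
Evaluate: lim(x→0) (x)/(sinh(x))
This is a 0/0 indeterminate form.

Apply L'Hôpital's rule: differentiate numerator and denominator separately.
  f(x) = x   ⇒   f'(x) = 1
  g(x) = sinh(x)   ⇒   g'(x) = cosh(x)
  lim(x→0) f'(x)/g'(x) = lim(x→0) (1)/(cosh(x))
  = 1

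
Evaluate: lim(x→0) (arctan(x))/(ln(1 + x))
This is a 0/0 indeterminate form.

Apply L'Hôpital's rule: differentiate numerator and denominator separately.
  f(x) = atan(x)   ⇒   f'(x) = 1/(x^2 + 1)
  g(x) = ln(x + 1)   ⇒   g'(x) = 1/(x + 1)
  lim(x→0) f'(x)/g'(x) = lim(x→0) (1/(x^2 + 1))/(1/(x + 1))
  = 1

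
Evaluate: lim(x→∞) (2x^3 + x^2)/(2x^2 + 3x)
This is an ∞/∞ indeterminate form.

Apply L'Hôpital's rule: differentiate numerator and denominator separately.
  f(x) = 2·x^3 + x^2   ⇒   f'(x) = 6·x^2 + 2·x
  g(x) = 2·x^2 + 3·x   ⇒   g'(x) = 4·x + 3
  lim(x→∞) f'(x)/g'(x) = lim(x→∞) (6·x^2 + 2·x)/(4·x + 3)
  = ∞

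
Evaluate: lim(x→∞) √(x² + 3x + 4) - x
This is an ∞-∞ indeterminate form.

Combine fractions or rationalize to convert ∞-∞ to 0/0 form:
  lim(x→∞) √(x² + 3x + 4) - x = 3/2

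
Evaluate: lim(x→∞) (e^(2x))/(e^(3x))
This is an ∞/∞ indeterminate form.

Apply L'Hôpital's rule: differentiate numerator and denominator separately.
  f(x) = e^(2·x)   ⇒   f'(x) = 2·e^(2·x)
  g(x) = e^(3·x)   ⇒   g'(x) = 3·e^(3·x)
  lim(x→∞) f'(x)/g'(x) = lim(x→∞) (2·e^(2·x))/(3·e^(3·x))
  = 0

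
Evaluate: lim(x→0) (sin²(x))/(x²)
This is a 0/0 indeterminate form.

Apply L'Hôpital's rule: differentiate numerator and denominator separately.
  f(x) = sin(x)^2   ⇒   f'(x) = 2·sin(x)·cos(x)
  g(x) = x^2   ⇒   g'(x) = 2·x
  lim(x→0) f'(x)/g'(x) = lim(x→0) (2·sin(x)·cos(x))/(2·x)
  = 1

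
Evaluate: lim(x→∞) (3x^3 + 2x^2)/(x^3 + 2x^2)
This is an ∞/∞ indeterminate form.

Apply L'Hôpital's rule: differentiate numerator and denominator separately.
  f(x) = 3·x^3 + 2·x^2   ⇒   f'(x) = 9·x^2 + 4·x
  g(x) = x^3 + 2·x^2   ⇒   g'(x) = 3·x^2 + 4·x
  lim(x→∞) f'(x)/g'(x) = lim(x→∞) (9·x^2 + 4·x)/(3·x^2 + 4·x)
  = 3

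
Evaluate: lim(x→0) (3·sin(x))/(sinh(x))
This is a 0/0 indeterminate form.

Apply L'Hôpital's rule: differentiate numerator and denominator separately.
  f(x) = 3·sin(x)   ⇒   f'(x) = 3·cos(x)
  g(x) = sinh(x)   ⇒   g'(x) = cosh(x)
  lim(x→0) f'(x)/g'(x) = lim(x→0) (3·cos(x))/(cosh(x))
  = 3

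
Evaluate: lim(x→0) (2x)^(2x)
This is an exponential indeterminate form.

For exponential indeterminate forms, take the natural log:
  Let L = lim(x→0) (2x)^(2x)
  Then ln(L) = lim(x→0) [exponent × ln(base)]
  Evaluate using L'Hôpital or standard limits, then exponentiate.
  L = 1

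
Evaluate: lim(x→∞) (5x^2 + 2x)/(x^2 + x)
This is an ∞/∞ indeterminate form.

Apply L'Hôpital's rule: differentiate numerator and denominator separately.
  f(x) = 5·x^2 + 2·x   ⇒   f'(x) = 10·x + 2
  g(x) = x^2 + x   ⇒   g'(x) = 2·x + 1
  lim(x→∞) f'(x)/g'(x) = lim(x→∞) (10·x + 2)/(2·x + 1)
  = 5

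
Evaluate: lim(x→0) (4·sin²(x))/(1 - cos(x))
This is a 0/0 indeterminate form.

Apply L'Hôpital's rule: differentiate numerator and denominator separately.
  f(x) = 4·sin(x)^2   ⇒   f'(x) = 8·sin(x)·cos(x)
  g(x) = 1 - cos(x)   ⇒   g'(x) = sin(x)
  lim(x→0) f'(x)/g'(x) = lim(x→0) (8·sin(x)·cos(x))/(sin(x))
  = 8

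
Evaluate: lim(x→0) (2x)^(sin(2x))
This is an exponential indeterminate form.

For exponential indeterminate forms, take the natural log:
  Let L = lim(x→0) (2x)^(sin(2x))
  Then ln(L) = lim(x→0) [exponent × ln(base)]
  Evaluate using L'Hôpital or standard limits, then exponentiate.
  L = 1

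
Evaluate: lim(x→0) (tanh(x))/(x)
This is a 0/0 indeterminate form.

Apply L'Hôpital's rule: differentiate numerator and denominator separately.
  f(x) = tanh(x)   ⇒   f'(x) = 1 - tanh(x)^2
  g(x) = x   ⇒   g'(x) = 1
  lim(x→0) f'(x)/g'(x) = lim(x→0) (1 - tanh(x)^2)/(1)
  = 1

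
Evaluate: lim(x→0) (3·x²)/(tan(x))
This is a 0/0 indeterminate form.

Apply L'Hôpital's rule: differentiate numerator and denominator separately.
  f(x) = 3·x^2   ⇒   f'(x) = 6·x
  g(x) = tan(x)   ⇒   g'(x) = tan(x)^2 + 1
  lim(x→0) f'(x)/g'(x) = lim(x→0) (6·x)/(tan(x)^2 + 1)
  = 0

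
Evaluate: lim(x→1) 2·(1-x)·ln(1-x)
This is a 0·∞ indeterminate form.

Rewrite 0·∞ as a quotient (0/0 or ∞/∞ form), then apply L'Hôpital's rule:
  lim(x→1) 2·(1-x)·ln(1-x) = 0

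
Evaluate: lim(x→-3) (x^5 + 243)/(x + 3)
This is a standard limit.

Factor or rationalize the expression:
  lim(x→-3) (x^5 + 243)/(x + 3) = 405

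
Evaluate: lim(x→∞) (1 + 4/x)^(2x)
This is an exponential indeterminate form.

For exponential indeterminate forms, take the natural log:
  Let L = lim(x→∞) (1 + 4/x)^(2x)
  Then ln(L) = lim(x→∞) [exponent × ln(base)]
  Evaluate using L'Hôpital or standard limits, then exponentiate.
  L = e^(8)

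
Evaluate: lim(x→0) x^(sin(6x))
This is an exponential indeterminate form.

For exponential indeterminate forms, take the natural log:
  Let L = lim(x→0) x^(sin(6x))
  Then ln(L) = lim(x→0) [exponent × ln(base)]
  Evaluate using L'Hôpital or standard limits, then exponentiate.
  L = 1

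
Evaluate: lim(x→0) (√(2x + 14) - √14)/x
This is a standard limit.

Factor or rationalize the expression:
  lim(x→0) (√(2x + 14) - √14)/x = sqrt(14)/14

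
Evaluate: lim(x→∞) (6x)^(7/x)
This is an exponential indeterminate form.

For exponential indeterminate forms, take the natural log:
  Let L = lim(x→∞) (6x)^(7/x)
  Then ln(L) = lim(x→∞) [exponent × ln(base)]
  Evaluate using L'Hôpital or standard limits, then exponentiate.
  L = 1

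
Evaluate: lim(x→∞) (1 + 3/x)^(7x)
This is an exponential indeterminate form.

For exponential indeterminate forms, take the natural log:
  Let L = lim(x→∞) (1 + 3/x)^(7x)
  Then ln(L) = lim(x→∞) [exponent × ln(base)]
  Evaluate using L'Hôpital or standard limits, then exponentiate.
  L = e^(21)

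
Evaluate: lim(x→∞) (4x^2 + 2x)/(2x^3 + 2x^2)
This is an ∞/∞ indeterminate form.

Apply L'Hôpital's rule: differentiate numerator and denominator separately.
  f(x) = 4·x^2 + 2·x   ⇒   f'(x) = 8·x + 2
  g(x) = 2·x^3 + 2·x^2   ⇒   g'(x) = 6·x^2 + 4·x
  lim(x→∞) f'(x)/g'(x) = lim(x→∞) (8·x + 2)/(6·x^2 + 4·x)
  = 0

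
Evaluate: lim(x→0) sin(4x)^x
This is an exponential indeterminate form.

For exponential indeterminate forms, take the natural log:
  Let L = lim(x→0) sin(4x)^x
  Then ln(L) = lim(x→0) [exponent × ln(base)]
  Evaluate using L'Hôpital or standard limits, then exponentiate.
  L = 1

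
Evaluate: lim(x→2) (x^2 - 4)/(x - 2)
This is a standard limit.

Factor or rationalize the expression:
  lim(x→2) (x^2 - 4)/(x - 2) = 4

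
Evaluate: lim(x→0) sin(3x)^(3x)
This is an exponential indeterminate form.

For exponential indeterminate forms, take the natural log:
  Let L = lim(x→0) sin(3x)^(3x)
  Then ln(L) = lim(x→0) [exponent × ln(base)]
  Evaluate using L'Hôpital or standard limits, then exponentiate.
  L = 1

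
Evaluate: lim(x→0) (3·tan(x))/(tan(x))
This is a 0/0 indeterminate form.

Apply L'Hôpital's rule: differentiate numerator and denominator separately.
  f(x) = 3·tan(x)   ⇒   f'(x) = 3·tan(x)^2 + 3
  g(x) = tan(x)   ⇒   g'(x) = tan(x)^2 + 1
  lim(x→0) f'(x)/g'(x) = lim(x→0) (3·tan(x)^2 + 3)/(tan(x)^2 + 1)
  = 3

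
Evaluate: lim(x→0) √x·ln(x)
This is a 0·∞ indeterminate form.

Rewrite 0·∞ as a quotient (0/0 or ∞/∞ form), then apply L'Hôpital's rule:
  lim(x→0) √x·ln(x) = 0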